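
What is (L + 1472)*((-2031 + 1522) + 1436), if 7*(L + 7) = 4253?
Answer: 13448916/7 ≈ 1.9213e+6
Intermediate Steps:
L = 4204/7 (L = -7 + (1/7)*4253 = -7 + 4253/7 = 4204/7 ≈ 600.57)
(L + 1472)*((-2031 + 1522) + 1436) = (4204/7 + 1472)*((-2031 + 1522) + 1436) = 14508*(-509 + 1436)/7 = (14508/7)*927 = 13448916/7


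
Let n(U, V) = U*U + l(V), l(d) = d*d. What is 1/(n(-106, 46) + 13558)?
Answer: 1/26910 ≈ 3.7161e-5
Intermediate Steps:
l(d) = d²
n(U, V) = U² + V² (n(U, V) = U*U + V² = U² + V²)
1/(n(-106, 46) + 13558) = 1/(((-106)² + 46²) + 13558) = 1/((11236 + 2116) + 13558) = 1/(13352 + 13558) = 1/26910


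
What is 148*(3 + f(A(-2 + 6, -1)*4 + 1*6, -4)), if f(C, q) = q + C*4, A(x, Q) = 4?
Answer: 12876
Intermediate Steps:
f(C, q) = q + 4*C
148*(3 + f(A(-2 + 6, -1)*4 + 1*6, -4)) = 148*(3 + (-4 + 4*(4*4 + 1*6))) = 148*(3 + (-4 + 4*(16 + 6))) = 148*(3 + (-4 + 4*22)) = 148*(3 + (-4 + 88)) = 148*(3 + 84) = 148*87 = 12876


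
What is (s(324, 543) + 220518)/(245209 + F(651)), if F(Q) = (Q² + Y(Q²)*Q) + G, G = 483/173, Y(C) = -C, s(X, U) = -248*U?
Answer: -7426371/23807000405 ≈ -0.00031194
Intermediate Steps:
G = 483/173 (G = 483*(1/173) = 483/173 ≈ 2.7919)
F(Q) = 483/173 + Q² - Q³ (F(Q) = (Q² + (-Q²)*Q) + 483/173 = (Q² - Q³) + 483/173 = 483/173 + Q² - Q³)
(s(324, 543) + 220518)/(245209 + F(651)) = (-248*543 + 220518)/(245209 + (483/173 + 651² - 1*651³)) = (-134664 + 220518)/(245209 + (483/173 + 423801 - 1*275894451)) = 85854/(245209 + (483/173 + 423801 - 275894451)) = 85854/(245209 - 47656421967/173) = 85854/(-47614000810/173) = 85854*(-173/47614000810) = -7426371/23807000405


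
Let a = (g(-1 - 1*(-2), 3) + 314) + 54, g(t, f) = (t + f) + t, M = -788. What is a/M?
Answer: -373/788 ≈ -0.47335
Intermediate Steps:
g(t, f) = f + 2*t (g(t, f) = (f + t) + t = f + 2*t)
a = 373 (a = ((3 + 2*(-1 - 1*(-2))) + 314) + 54 = ((3 + 2*(-1 + 2)) + 314) + 54 = ((3 + 2*1) + 314) + 54 = ((3 + 2) + 314) + 54 = (5 + 314) + 54 = 319 + 54 = 373)
a/M = 373/(-788) = 373*(-1/788) = -373/788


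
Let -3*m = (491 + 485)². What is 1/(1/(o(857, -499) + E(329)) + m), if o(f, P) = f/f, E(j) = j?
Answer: -330/104783359 ≈ -3.1494e-6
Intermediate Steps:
o(f, P) = 1
m = -952576/3 (m = -(491 + 485)²/3 = -⅓*976² = -⅓*952576 = -952576/3 ≈ -3.1753e+5)
1/(1/(o(857, -499) + E(329)) + m) = 1/(1/(1 + 329) - 952576/3) = 1/(1/330 - 952576/3) = 1/(-104783359/330) = -330/104783359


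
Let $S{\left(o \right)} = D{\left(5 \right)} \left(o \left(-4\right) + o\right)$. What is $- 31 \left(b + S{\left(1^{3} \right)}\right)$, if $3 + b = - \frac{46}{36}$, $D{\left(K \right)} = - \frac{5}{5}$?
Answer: $\frac{713}{18} \approx 39.611$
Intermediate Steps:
$D{\left(K \right)} = -1$ ($D{\left(K \right)} = \left(-5\right) \frac{1}{5} = -1$)
$S{\left(o \right)} = 3 o$ ($S{\left(o \right)} = - (o \left(-4\right) + o) = - (- 4 o + o) = - \left(-3\right) o = 3 o$)
$b = - \frac{77}{18}$ ($b = -3 - \frac{46}{36} = -3 - \frac{23}{18} = - \frac{77}{18} \approx -4.2778$)
$- 31 \left(b + S{\left(1^{3} \right)}\right) = - 31 \left(- \frac{77}{18} + 3 \cdot 1^{3}\right) = - 31 \left(- \frac{77}{18} + 3 \cdot 1\right) = - 31 \left(- \frac{77}{18} + 3\right) = \left(-31\right) \left(- \frac{23}{18}\right) = \frac{713}{18}$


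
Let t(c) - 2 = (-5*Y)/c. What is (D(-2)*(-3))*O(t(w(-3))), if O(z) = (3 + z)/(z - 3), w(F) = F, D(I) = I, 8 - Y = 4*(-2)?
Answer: 570/77 ≈ 7.4026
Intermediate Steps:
Y = 16 (Y = 8 - 4*(-2) = 8 - 1*(-8) = 8 + 8 = 16)
t(c) = 2 - 80/c (t(c) = 2 + (-5*16)/c = 2 - 80/c)
O(z) = (3 + z)/(-3 + z)
(D(-2)*(-3))*O(t(w(-3))) = (-2*(-3))*((3 + (2 - 80/(-3)))/(-3 + (2 - 80/(-3)))) = 6*((3 + (2 - 80*(-⅓)))/(-3 + (2 - 80*(-⅓)))) = 6*((3 + (2 + 80/3))/(-3 + (2 + 80/3))) = 6*((3 + 86/3)/(-3 + 86/3)) = 6*((95/3)/(77/3)) = 6*((3/77)*(95/3)) = 6*(95/77) = 570/77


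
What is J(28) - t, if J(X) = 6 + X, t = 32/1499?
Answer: 50934/1499 ≈ 33.979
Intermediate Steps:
t = 32/1499 (t = 32*(1/1499) = 32/1499 ≈ 0.021348)
J(28) - t = (6 + 28) - 1*32/1499 = 34 - 32/1499 = 50934/1499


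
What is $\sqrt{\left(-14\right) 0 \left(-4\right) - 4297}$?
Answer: $i \sqrt{4297} \approx 65.552 i$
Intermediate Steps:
$\sqrt{\left(-14\right) 0 \left(-4\right) - 4297} = \sqrt{0 \left(-4\right) - 4297} = \sqrt{0 - 4297} = \sqrt{-4297} = i \sqrt{4297}$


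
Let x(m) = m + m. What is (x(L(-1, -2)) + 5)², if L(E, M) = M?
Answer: 1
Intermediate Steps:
x(m) = 2*m
(x(L(-1, -2)) + 5)² = (2*(-2) + 5)² = (-4 + 5)² = 1² = 1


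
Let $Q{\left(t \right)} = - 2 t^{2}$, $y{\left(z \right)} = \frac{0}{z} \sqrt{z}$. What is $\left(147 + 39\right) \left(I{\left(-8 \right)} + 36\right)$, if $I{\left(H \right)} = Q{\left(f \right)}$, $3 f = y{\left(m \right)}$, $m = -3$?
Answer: $6696$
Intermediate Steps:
$y{\left(z \right)} = 0$ ($y{\left(z \right)} = 0 \sqrt{z} = 0$)
$f = 0$ ($f = \frac{1}{3} \cdot 0 = 0$)
$I{\left(H \right)} = 0$ ($I{\left(H \right)} = - 2 \cdot 0^{2} = \left(-2\right) 0 = 0$)
$\left(147 + 39\right) \left(I{\left(-8 \right)} + 36\right) = \left(147 + 39\right) \left(0 + 36\right) = 186 \cdot 36 = 6696$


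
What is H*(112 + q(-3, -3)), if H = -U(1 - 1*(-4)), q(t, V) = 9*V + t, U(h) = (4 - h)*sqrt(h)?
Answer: 82*sqrt(5) ≈ 183.36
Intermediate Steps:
U(h) = sqrt(h)*(4 - h)
q(t, V) = t + 9*V
H = sqrt(5) (H = -sqrt(1 - 1*(-4))*(4 - (1 - 1*(-4))) = -sqrt(1 + 4)*(4 - (1 + 4)) = -sqrt(5)*(4 - 1*5) = -sqrt(5)*(4 - 5) = -sqrt(5)*(-1) = -(-1)*sqrt(5) = sqrt(5) ≈ 2.2361)
H*(112 + q(-3, -3)) = sqrt(5)*(112 + (-3 + 9*(-3))) = sqrt(5)*(112 + (-3 - 27)) = sqrt(5)*(112 - 30) = sqrt(5)*82 = 82*sqrt(5)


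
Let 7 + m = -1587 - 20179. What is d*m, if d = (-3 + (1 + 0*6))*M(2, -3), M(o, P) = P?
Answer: -130638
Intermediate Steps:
m = -21773 (m = -7 + (-1587 - 20179) = -7 - 21766 = -21773)
d = 6 (d = (-3 + (1 + 0*6))*(-3) = (-3 + (1 + 0))*(-3) = (-3 + 1)*(-3) = -2*(-3) = 6)
d*m = 6*(-21773) = -130638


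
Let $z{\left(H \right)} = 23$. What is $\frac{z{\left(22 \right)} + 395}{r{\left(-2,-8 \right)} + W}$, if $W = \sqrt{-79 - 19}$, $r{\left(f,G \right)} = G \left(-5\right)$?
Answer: $\frac{8360}{849} - \frac{1463 i \sqrt{2}}{849} \approx 9.8469 - 2.437 i$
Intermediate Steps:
$r{\left(f,G \right)} = - 5 G$
$W = 7 i \sqrt{2}$ ($W = \sqrt{-98} = 7 i \sqrt{2} \approx 9.8995 i$)
$\frac{z{\left(22 \right)} + 395}{r{\left(-2,-8 \right)} + W} = \frac{23 + 395}{\left(-5\right) \left(-8\right) + 7 i \sqrt{2}} = \frac{418}{40 + 7 i \sqrt{2}}$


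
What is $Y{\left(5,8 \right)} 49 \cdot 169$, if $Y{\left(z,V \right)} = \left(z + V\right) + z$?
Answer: $149058$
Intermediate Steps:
$Y{\left(z,V \right)} = V + 2 z$ ($Y{\left(z,V \right)} = \left(V + z\right) + z = V + 2 z$)
$Y{\left(5,8 \right)} 49 \cdot 169 = \left(8 + 2 \cdot 5\right) 49 \cdot 169 = \left(8 + 10\right) 49 \cdot 169 = 18 \cdot 49 \cdot 169 = 882 \cdot 169 = 149058$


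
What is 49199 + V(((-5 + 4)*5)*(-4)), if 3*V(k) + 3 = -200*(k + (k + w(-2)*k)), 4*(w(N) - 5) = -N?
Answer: 39198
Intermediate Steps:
w(N) = 5 - N/4 (w(N) = 5 + (-N)/4 = 5 - N/4)
V(k) = -1 - 500*k (V(k) = -1 + (-200*(k + (k + (5 - 1/4*(-2))*k)))/3 = -1 + (-200*(k + (k + (5 + 1/2)*k)))/3 = -1 + (-200*(k + (k + 11*k/2)))/3 = -1 + (-200*(k + 13*k/2))/3 = -1 + (-1500*k)/3 = -1 - 500*k)
49199 + V(((-5 + 4)*5)*(-4)) = 49199 + (-1 - 500*(-5 + 4)*5*(-4)) = 49199 + (-1 - 500*(-1*5)*(-4)) = 49199 + (-1 - (-2500)*(-4)) = 49199 + (-1 - 500*20) = 49199 + (-1 - 10000) = 49199 - 10001 = 39198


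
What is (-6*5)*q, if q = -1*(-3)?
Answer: -90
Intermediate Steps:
q = 3
(-6*5)*q = -6*5*3 = -30*3 = -90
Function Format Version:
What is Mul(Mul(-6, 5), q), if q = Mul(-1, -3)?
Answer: -90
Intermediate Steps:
q = 3
Mul(Mul(-6, 5), q) = Mul(Mul(-6, 5), 3) = Mul(-30, 3) = -90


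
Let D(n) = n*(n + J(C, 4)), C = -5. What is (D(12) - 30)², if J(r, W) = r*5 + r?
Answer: 60516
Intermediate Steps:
J(r, W) = 6*r (J(r, W) = 5*r + r = 6*r)
D(n) = n*(-30 + n) (D(n) = n*(n + 6*(-5)) = n*(n - 30) = n*(-30 + n))
(D(12) - 30)² = (12*(-30 + 12) - 30)² = (12*(-18) - 30)² = (-216 - 30)² = (-246)² = 60516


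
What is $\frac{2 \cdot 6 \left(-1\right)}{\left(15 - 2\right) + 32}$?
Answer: $- \frac{4}{15} \approx -0.26667$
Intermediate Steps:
$\frac{2 \cdot 6 \left(-1\right)}{\left(15 - 2\right) + 32} = \frac{12 \left(-1\right)}{\left(15 - 2\right) + 32} = \frac{1}{13 + 32} \left(-12\right) = \frac{1}{45} \left(-12\right) = - \frac{4}{15}$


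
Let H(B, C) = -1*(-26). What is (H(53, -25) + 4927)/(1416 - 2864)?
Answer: -4953/1448 ≈ -3.4206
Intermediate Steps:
H(B, C) = 26
(H(53, -25) + 4927)/(1416 - 2864) = (26 + 4927)/(1416 - 2864) = 4953/(-1448) = 4953*(-1/1448) = -4953/1448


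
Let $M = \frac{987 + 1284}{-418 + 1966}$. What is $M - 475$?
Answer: $- \frac{244343}{516} \approx -473.53$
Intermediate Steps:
$M = \frac{757}{516}$ ($M = \frac{2271}{1548} = 2271 \cdot \frac{1}{1548} = \frac{757}{516} \approx 1.4671$)
$M - 475 = \frac{757}{516} - 475 = - \frac{244343}{516}$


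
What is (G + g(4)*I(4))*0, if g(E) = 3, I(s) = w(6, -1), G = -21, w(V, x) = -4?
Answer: 0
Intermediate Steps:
I(s) = -4
(G + g(4)*I(4))*0 = (-21 + 3*(-4))*0 = (-21 - 12)*0 = -33*0 = 0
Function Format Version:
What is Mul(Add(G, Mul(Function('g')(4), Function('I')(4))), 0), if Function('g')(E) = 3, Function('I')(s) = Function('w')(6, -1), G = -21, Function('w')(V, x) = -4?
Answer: 0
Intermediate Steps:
Function('I')(s) = -4
Mul(Add(G, Mul(Function('g')(4), Function('I')(4))), 0) = Mul(Add(-21, Mul(3, -4)), 0) = Mul(Add(-21, -12), 0) = Mul(-33, 0) = 0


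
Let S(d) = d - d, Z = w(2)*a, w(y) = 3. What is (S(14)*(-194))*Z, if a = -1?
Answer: 0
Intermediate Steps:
Z = -3 (Z = 3*(-1) = -3)
S(d) = 0
(S(14)*(-194))*Z = (0*(-194))*(-3) = 0*(-3) = 0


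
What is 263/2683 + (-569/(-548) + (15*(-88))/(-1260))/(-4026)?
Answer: 12120702289/124306631064 ≈ 0.097507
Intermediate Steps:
263/2683 + (-569/(-548) + (15*(-88))/(-1260))/(-4026) = 263*(1/2683) + (-569*(-1/548) - 1320*(-1/1260))*(-1/4026) = 263/2683 + (569/548 + 22/21)*(-1/4026) = 263/2683 + (24005/11508)*(-1/4026) = 263/2683 - 24005/46331208 = 12120702289/124306631064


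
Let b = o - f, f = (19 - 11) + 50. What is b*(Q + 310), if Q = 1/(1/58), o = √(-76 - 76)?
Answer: -21344 + 736*I*√38 ≈ -21344.0 + 4537.0*I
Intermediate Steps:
o = 2*I*√38 (o = √(-152) = 2*I*√38 ≈ 12.329*I)
f = 58 (f = 8 + 50 = 58)
Q = 58 (Q = 1/(1/58) = 58)
b = -58 + 2*I*√38 (b = 2*I*√38 - 1*58 = 2*I*√38 - 58 = -58 + 2*I*√38 ≈ -58.0 + 12.329*I)
b*(Q + 310) = (-58 + 2*I*√38)*(58 + 310) = (-58 + 2*I*√38)*368 = -21344 + 736*I*√38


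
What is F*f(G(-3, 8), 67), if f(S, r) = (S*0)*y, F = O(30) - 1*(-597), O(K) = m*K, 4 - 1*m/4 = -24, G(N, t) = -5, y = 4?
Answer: 0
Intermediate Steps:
m = 112 (m = 16 - 4*(-24) = 16 + 96 = 112)
O(K) = 112*K
F = 3957 (F = 112*30 - 1*(-597) = 3360 + 597 = 3957)
f(S, r) = 0 (f(S, r) = (S*0)*4 = 0*4 = 0)
F*f(G(-3, 8), 67) = 3957*0 = 0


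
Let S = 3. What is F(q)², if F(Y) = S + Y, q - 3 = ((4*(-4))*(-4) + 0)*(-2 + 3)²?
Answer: 4900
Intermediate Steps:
q = 67 (q = 3 + ((4*(-4))*(-4) + 0)*(-2 + 3)² = 3 + (-16*(-4) + 0)*1² = 3 + (64 + 0)*1 = 3 + 64*1 = 3 + 64 = 67)
F(Y) = 3 + Y
F(q)² = (3 + 67)² = 70² = 4900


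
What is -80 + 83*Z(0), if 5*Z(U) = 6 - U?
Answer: 98/5 ≈ 19.600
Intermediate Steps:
Z(U) = 6/5 - U/5 (Z(U) = (6 - U)/5 = 6/5 - U/5)
-80 + 83*Z(0) = -80 + 83*(6/5 - ⅕*0) = -80 + 83*(6/5 + 0) = -80 + 83*(6/5) = -80 + 498/5 = 98/5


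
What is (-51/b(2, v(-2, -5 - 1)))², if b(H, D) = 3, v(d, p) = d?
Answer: 289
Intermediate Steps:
(-51/b(2, v(-2, -5 - 1)))² = (-51/3)² = (-51*⅓)² = (-17)² = 289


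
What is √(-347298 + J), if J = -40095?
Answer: I*√387393 ≈ 622.41*I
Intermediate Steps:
√(-347298 + J) = √(-347298 - 40095) = √(-387393) = I*√387393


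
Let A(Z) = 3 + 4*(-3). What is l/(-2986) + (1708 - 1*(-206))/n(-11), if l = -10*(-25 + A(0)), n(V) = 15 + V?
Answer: 1428461/2986 ≈ 478.39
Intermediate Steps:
A(Z) = -9 (A(Z) = 3 - 12 = -9)
l = 340 (l = -10*(-25 - 9) = -10*(-34) = 340)
l/(-2986) + (1708 - 1*(-206))/n(-11) = 340/(-2986) + (1708 - 1*(-206))/(15 - 11) = 340*(-1/2986) + (1708 + 206)/4 = -170/1493 + 1914*(¼) = -170/1493 + 957/2 = 1428461/2986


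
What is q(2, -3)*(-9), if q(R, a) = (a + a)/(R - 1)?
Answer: 54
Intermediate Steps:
q(R, a) = 2*a/(-1 + R) (q(R, a) = (2*a)/(-1 + R) = 2*a/(-1 + R))
q(2, -3)*(-9) = (2*(-3)/(-1 + 2))*(-9) = (2*(-3)/1)*(-9) = (2*(-3)*1)*(-9) = -6*(-9) = 54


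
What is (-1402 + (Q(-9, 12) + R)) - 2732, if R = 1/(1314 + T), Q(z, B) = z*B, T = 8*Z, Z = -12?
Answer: -5166755/1218 ≈ -4242.0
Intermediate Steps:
T = -96 (T = 8*(-12) = -96)
Q(z, B) = B*z
R = 1/1218 (R = 1/(1314 - 96) = 1/1218 ≈ 0.00082102)
(-1402 + (Q(-9, 12) + R)) - 2732 = (-1402 + (12*(-9) + 1/1218)) - 2732 = (-1402 + (-108 + 1/1218)) - 2732 = (-1402 - 131543/1218) - 2732 = -1839179/1218 - 2732 = -5166755/1218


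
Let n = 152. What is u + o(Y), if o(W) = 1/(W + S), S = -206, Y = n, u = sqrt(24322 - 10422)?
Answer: -1/54 + 10*sqrt(139) ≈ 117.88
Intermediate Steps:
u = 10*sqrt(139) (u = sqrt(13900) = 10*sqrt(139) ≈ 117.90)
Y = 152
o(W) = 1/(-206 + W) (o(W) = 1/(W - 206) = 1/(-206 + W))
u + o(Y) = 10*sqrt(139) + 1/(-206 + 152) = 10*sqrt(139) + 1/(-54) = 10*sqrt(139) - 1/54 = -1/54 + 10*sqrt(139)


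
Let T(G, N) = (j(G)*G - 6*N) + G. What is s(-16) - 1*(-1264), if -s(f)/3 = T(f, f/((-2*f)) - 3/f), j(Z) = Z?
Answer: 4307/8 ≈ 538.38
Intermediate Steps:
T(G, N) = G + G² - 6*N (T(G, N) = (G*G - 6*N) + G = (G² - 6*N) + G = G + G² - 6*N)
s(f) = -9 - 54/f - 3*f - 3*f² (s(f) = -3*(f + f² - 6*(f/((-2*f)) - 3/f)) = -3*(f + f² - 6*(f*(-1/(2*f)) - 3/f)) = -3*(f + f² - 6*(-½ - 3/f)) = -3*(f + f² + (3 + 18/f)) = -3*(3 + f + f² + 18/f) = -9 - 54/f - 3*f - 3*f²)
s(-16) - 1*(-1264) = (-9 - 54/(-16) - 3*(-16) - 3*(-16)²) - 1*(-1264) = (-9 - 54*(-1/16) + 48 - 3*256) + 1264 = (-9 + 27/8 + 48 - 768) + 1264 = -5805/8 + 1264 = 4307/8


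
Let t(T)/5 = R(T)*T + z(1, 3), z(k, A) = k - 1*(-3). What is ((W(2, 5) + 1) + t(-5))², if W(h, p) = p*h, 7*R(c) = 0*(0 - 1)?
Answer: 961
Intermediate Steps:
z(k, A) = 3 + k (z(k, A) = k + 3 = 3 + k)
R(c) = 0 (R(c) = (0*(0 - 1))/7 = (0*(-1))/7 = (⅐)*0 = 0)
W(h, p) = h*p
t(T) = 20 (t(T) = 5*(0*T + (3 + 1)) = 5*(0 + 4) = 5*4 = 20)
((W(2, 5) + 1) + t(-5))² = ((2*5 + 1) + 20)² = ((10 + 1) + 20)² = (11 + 20)² = 31² = 961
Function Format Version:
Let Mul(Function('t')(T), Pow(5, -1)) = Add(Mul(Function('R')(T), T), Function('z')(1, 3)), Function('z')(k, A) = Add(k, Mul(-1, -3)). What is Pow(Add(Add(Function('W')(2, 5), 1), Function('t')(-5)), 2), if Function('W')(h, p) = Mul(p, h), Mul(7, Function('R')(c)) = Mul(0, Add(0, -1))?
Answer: 961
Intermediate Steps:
Function('z')(k, A) = Add(3, k) (Function('z')(k, A) = Add(k, 3) = Add(3, k))
Function('R')(c) = 0 (Function('R')(c) = Mul(Rational(1, 7), Mul(0, Add(0, -1))) = Mul(Rational(1, 7), Mul(0, -1)) = Mul(Rational(1, 7), 0) = 0)
Function('W')(h, p) = Mul(h, p)
Function('t')(T) = 20 (Function('t')(T) = Mul(5, Add(Mul(0, T), Add(3, 1))) = Mul(5, Add(0, 4)) = Mul(5, 4) = 20)
Pow(Add(Add(Function('W')(2, 5), 1), Function('t')(-5)), 2) = Pow(Add(Add(Mul(2, 5), 1), 20), 2) = Pow(Add(Add(10, 1), 20), 2) = Pow(Add(11, 20), 2) = Pow(31, 2) = 961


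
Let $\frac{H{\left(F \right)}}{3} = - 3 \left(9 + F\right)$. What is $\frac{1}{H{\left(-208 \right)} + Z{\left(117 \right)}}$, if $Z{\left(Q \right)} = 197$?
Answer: $\frac{1}{1988} \approx 0.00050302$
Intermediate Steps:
$H{\left(F \right)} = -81 - 9 F$ ($H{\left(F \right)} = 3 \left(- 3 \left(9 + F\right)\right) = 3 \left(-27 - 3 F\right) = -81 - 9 F$)
$\frac{1}{H{\left(-208 \right)} + Z{\left(117 \right)}} = \frac{1}{\left(-81 - -1872\right) + 197} = \frac{1}{\left(-81 + 1872\right) + 197} = \frac{1}{1791 + 197} = \frac{1}{1988}$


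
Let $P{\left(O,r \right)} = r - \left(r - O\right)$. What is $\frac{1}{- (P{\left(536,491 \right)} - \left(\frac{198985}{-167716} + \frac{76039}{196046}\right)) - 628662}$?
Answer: $- \frac{16440025468}{10344044273042857} \approx -1.5893 \cdot 10^{-6}$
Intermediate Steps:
$P{\left(O,r \right)} = O$ ($P{\left(O,r \right)} = r + \left(O - r\right) = O$)
$\frac{1}{- (P{\left(536,491 \right)} - \left(\frac{198985}{-167716} + \frac{76039}{196046}\right)) - 628662} = \frac{1}{- (536 - \left(\frac{198985}{-167716} + \frac{76039}{196046}\right)) - 628662} = \frac{1}{- (536 - \left(198985 \left(- \frac{1}{167716}\right) + 76039 \cdot \frac{1}{196046}\right)) - 628662} = \frac{1}{- (536 - \left(- \frac{198985}{167716} + \frac{76039}{196046}\right)) - 628662} = \frac{1}{- (536 - - \frac{13128628193}{16440025468}) - 628662} = \frac{1}{- (536 + \frac{13128628193}{16440025468}) - 628662} = \frac{1}{\left(-1\right) \frac{8824982279041}{16440025468} - 628662} = \frac{1}{- \frac{8824982279041}{16440025468} - 628662} = \frac{1}{- \frac{10344044273042857}{16440025468}} = - \frac{16440025468}{10344044273042857}$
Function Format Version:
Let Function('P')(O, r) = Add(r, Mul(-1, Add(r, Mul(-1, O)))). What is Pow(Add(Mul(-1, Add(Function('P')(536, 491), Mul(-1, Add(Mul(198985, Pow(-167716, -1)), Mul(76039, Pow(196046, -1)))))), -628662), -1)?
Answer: Rational(-16440025468, 10344044273042857) ≈ -1.5893e-6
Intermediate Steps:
Function('P')(O, r) = O (Function('P')(O, r) = Add(r, Add(O, Mul(-1, r))) = O)
Pow(Add(Mul(-1, Add(Function('P')(536, 491), Mul(-1, Add(Mul(198985, Pow(-167716, -1)), Mul(76039, Pow(196046, -1)))))), -628662), -1) = Pow(Add(Mul(-1, Add(536, Mul(-1, Add(Mul(198985, Pow(-167716, -1)), Mul(76039, Pow(196046, -1)))))), -628662), -1) = Pow(Add(Mul(-1, Add(536, Mul(-1, Add(Mul(198985, Rational(-1, 167716)), Mul(76039, Rational(1, 196046)))))), -628662), -1) = Pow(Add(Mul(-1, Add(536, Mul(-1, Add(Rational(-198985, 167716), Rational(76039, 196046))))), -628662), -1) = Pow(Add(Mul(-1, Add(536, Mul(-1, Rational(-13128628193, 16440025468)))), -628662), -1) = Pow(Add(Mul(-1, Add(536, Rational(13128628193, 16440025468))), -628662), -1) = Pow(Add(Mul(-1, Rational(8824982279041, 16440025468)), -628662), -1) = Pow(Add(Rational(-8824982279041, 16440025468), -628662), -1) = Pow(Rational(-10344044273042857, 16440025468), -1) = Rational(-16440025468, 10344044273042857)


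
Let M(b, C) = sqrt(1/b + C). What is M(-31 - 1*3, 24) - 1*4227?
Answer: -4227 + sqrt(27710)/34 ≈ -4222.1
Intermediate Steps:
M(b, C) = sqrt(C + 1/b)
M(-31 - 1*3, 24) - 1*4227 = sqrt(24 + 1/(-31 - 1*3)) - 1*4227 = sqrt(24 + 1/(-31 - 3)) - 4227 = sqrt(24 + 1/(-34)) - 4227 = sqrt(24 - 1/34) - 4227 = sqrt(815/34) - 4227 = sqrt(27710)/34 - 4227 = -4227 + sqrt(27710)/34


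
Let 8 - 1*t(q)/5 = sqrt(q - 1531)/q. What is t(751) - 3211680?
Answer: -3211640 - 10*I*sqrt(195)/751 ≈ -3.2116e+6 - 0.18594*I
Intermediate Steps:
t(q) = 40 - 5*sqrt(-1531 + q)/q (t(q) = 40 - 5*sqrt(q - 1531)/q = 40 - 5*sqrt(-1531 + q)/q)
t(751) - 3211680 = (40 - 5*sqrt(-1531 + 751)/751) - 3211680 = (40 - 5*1/751*sqrt(-780)) - 3211680 = (40 - 5*1/751*2*I*sqrt(195)) - 3211680 = (40 - 10*I*sqrt(195)/751) - 3211680 = -3211640 - 10*I*sqrt(195)/751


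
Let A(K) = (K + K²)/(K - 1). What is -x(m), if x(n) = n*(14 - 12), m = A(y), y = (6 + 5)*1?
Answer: -132/5 ≈ -26.400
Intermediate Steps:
y = 11 (y = 11*1 = 11)
A(K) = (K + K²)/(-1 + K)
m = 66/5 (m = 11*(1 + 11)/(-1 + 11) = 11*12/10 = 11*(⅒)*12 = 66/5 ≈ 13.200)
x(n) = 2*n (x(n) = n*2 = 2*n)
-x(m) = -2*66/5 = -1*132/5 = -132/5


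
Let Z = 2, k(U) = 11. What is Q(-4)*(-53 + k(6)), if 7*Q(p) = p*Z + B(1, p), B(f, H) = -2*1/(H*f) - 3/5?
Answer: 243/5 ≈ 48.600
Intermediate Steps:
B(f, H) = -3/5 - 2/(H*f) (B(f, H) = -2*1/(H*f) - 3*1/5 = -2/(H*f) - 3/5 = -3/5 - 2/(H*f))
Q(p) = -3/35 - 2/(7*p) + 2*p/7 (Q(p) = (p*2 + (-3/5 - 2/(p*1)))/7 = (2*p + (-3/5 - 2*1/p))/7 = (2*p + (-3/5 - 2/p))/7 = (-3/5 - 2/p + 2*p)/7 = -3/35 - 2/(7*p) + 2*p/7)
Q(-4)*(-53 + k(6)) = ((1/35)*(-10 - 3*(-4) + 10*(-4)**2)/(-4))*(-53 + 11) = ((1/35)*(-1/4)*(-10 + 12 + 10*16))*(-42) = ((1/35)*(-1/4)*(-10 + 12 + 160))*(-42) = ((1/35)*(-1/4)*162)*(-42) = -81/70*(-42) = 243/5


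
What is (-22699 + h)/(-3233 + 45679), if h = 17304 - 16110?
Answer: -21505/42446 ≈ -0.50664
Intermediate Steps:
h = 1194
(-22699 + h)/(-3233 + 45679) = (-22699 + 1194)/(-3233 + 45679) = -21505/42446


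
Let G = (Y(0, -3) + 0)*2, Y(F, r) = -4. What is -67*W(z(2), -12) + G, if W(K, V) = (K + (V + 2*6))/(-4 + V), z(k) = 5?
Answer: 207/16 ≈ 12.938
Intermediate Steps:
W(K, V) = (12 + K + V)/(-4 + V) (W(K, V) = (K + (V + 12))/(-4 + V) = (K + (12 + V))/(-4 + V) = (12 + K + V)/(-4 + V))
G = -8 (G = (-4 + 0)*2 = -4*2 = -8)
-67*W(z(2), -12) + G = -67*(12 + 5 - 12)/(-4 - 12) - 8 = -67*5/(-16) - 8 = -(-67)*5/16 - 8 = -67*(-5/16) - 8 = 335/16 - 8 = 207/16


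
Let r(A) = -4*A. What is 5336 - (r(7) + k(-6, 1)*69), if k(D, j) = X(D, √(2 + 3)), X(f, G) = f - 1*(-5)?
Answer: 5433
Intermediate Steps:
X(f, G) = 5 + f (X(f, G) = f + 5 = 5 + f)
k(D, j) = 5 + D
5336 - (r(7) + k(-6, 1)*69) = 5336 - (-4*7 + (5 - 6)*69) = 5336 - (-28 - 1*69) = 5336 - (-28 - 69) = 5336 - 1*(-97) = 5336 + 97 = 5433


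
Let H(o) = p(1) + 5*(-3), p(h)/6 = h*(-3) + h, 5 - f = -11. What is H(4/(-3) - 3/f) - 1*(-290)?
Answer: 263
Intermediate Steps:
f = 16 (f = 5 - 1*(-11) = 5 + 11 = 16)
p(h) = -12*h (p(h) = 6*(h*(-3) + h) = 6*(-3*h + h) = 6*(-2*h) = -12*h)
H(o) = -27 (H(o) = -12*1 + 5*(-3) = -12 - 15 = -27)
H(4/(-3) - 3/f) - 1*(-290) = -27 - 1*(-290) = -27 + 290 = 263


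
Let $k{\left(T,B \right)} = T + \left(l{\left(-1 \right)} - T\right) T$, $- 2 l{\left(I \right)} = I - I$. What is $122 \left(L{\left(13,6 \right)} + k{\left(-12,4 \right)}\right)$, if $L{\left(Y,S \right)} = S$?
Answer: $-18300$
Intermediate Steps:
$l{\left(I \right)} = 0$ ($l{\left(I \right)} = - \frac{I - I}{2} = \left(- \frac{1}{2}\right) 0 = 0$)
$k{\left(T,B \right)} = T - T^{2}$ ($k{\left(T,B \right)} = T + \left(0 - T\right) T = T + - T T = T - T^{2}$)
$122 \left(L{\left(13,6 \right)} + k{\left(-12,4 \right)}\right) = 122 \left(6 - 12 \left(1 - -12\right)\right) = 122 \left(6 - 12 \left(1 + 12\right)\right) = 122 \left(6 - 156\right) = 122 \left(-150\right) = -18300$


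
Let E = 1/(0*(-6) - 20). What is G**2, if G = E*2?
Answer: 1/100 ≈ 0.010000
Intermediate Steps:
E = -1/20 (E = 1/(0 - 20) = 1/(-20) = -1/20 ≈ -0.050000)
G = -1/10 (G = -1/20*2 = -1/10 ≈ -0.10000)
G**2 = (-1/10)**2 = 1/100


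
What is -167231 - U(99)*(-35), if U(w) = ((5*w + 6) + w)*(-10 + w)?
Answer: 1701769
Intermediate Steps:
U(w) = (-10 + w)*(6 + 6*w) (U(w) = ((6 + 5*w) + w)*(-10 + w) = (6 + 6*w)*(-10 + w) = (-10 + w)*(6 + 6*w))
-167231 - U(99)*(-35) = -167231 - (-60 - 54*99 + 6*99²)*(-35) = -167231 - (-60 - 5346 + 6*9801)*(-35) = -167231 - (-60 - 5346 + 58806)*(-35) = -167231 - 53400*(-35) = -167231 - 1*(-1869000) = -167231 + 1869000 = 1701769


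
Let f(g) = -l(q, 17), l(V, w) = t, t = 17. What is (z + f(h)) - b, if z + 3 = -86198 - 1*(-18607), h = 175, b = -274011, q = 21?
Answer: 206400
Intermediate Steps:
l(V, w) = 17
f(g) = -17 (f(g) = -1*17 = -17)
z = -67594 (z = -3 + (-86198 - 1*(-18607)) = -3 + (-86198 + 18607) = -3 - 67591 = -67594)
(z + f(h)) - b = (-67594 - 17) - 1*(-274011) = -67611 + 274011 = 206400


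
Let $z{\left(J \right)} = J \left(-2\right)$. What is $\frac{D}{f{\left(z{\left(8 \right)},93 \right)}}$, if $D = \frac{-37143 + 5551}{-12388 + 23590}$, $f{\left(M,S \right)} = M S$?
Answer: $\frac{3949}{2083572} \approx 0.0018953$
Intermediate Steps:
$z{\left(J \right)} = - 2 J$
$D = - \frac{15796}{5601}$ ($D = - \frac{31592}{11202} = \left(-31592\right) \frac{1}{11202} = - \frac{15796}{5601} \approx -2.8202$)
$\frac{D}{f{\left(z{\left(8 \right)},93 \right)}} = - \frac{15796}{5601 \left(-2\right) 8 \cdot 93} = - \frac{15796}{5601 \left(\left(-16\right) 93\right)} = - \frac{15796}{5601 \left(-1488\right)} = \left(- \frac{15796}{5601}\right) \left(- \frac{1}{1488}\right) = \frac{3949}{2083572}$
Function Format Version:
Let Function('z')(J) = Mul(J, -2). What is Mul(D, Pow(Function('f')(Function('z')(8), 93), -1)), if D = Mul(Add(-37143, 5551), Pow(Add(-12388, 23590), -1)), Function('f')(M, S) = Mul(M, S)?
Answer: Rational(3949, 2083572) ≈ 0.0018953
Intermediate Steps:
Function('z')(J) = Mul(-2, J)
D = Rational(-15796, 5601) (D = Mul(-31592, Pow(11202, -1)) = Mul(-31592, Rational(1, 11202)) = Rational(-15796, 5601) ≈ -2.8202)
Mul(D, Pow(Function('f')(Function('z')(8), 93), -1)) = Mul(Rational(-15796, 5601), Pow(Mul(Mul(-2, 8), 93), -1)) = Mul(Rational(-15796, 5601), Pow(Mul(-16, 93), -1)) = Mul(Rational(-15796, 5601), Pow(-1488, -1)) = Mul(Rational(-15796, 5601), Rational(-1, 1488)) = Rational(3949, 2083572)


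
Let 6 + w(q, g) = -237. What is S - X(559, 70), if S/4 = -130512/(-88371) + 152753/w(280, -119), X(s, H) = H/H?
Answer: -665313061/265113 ≈ -2509.5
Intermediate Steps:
w(q, g) = -243 (w(q, g) = -6 - 237 = -243)
X(s, H) = 1
S = -665047948/265113 (S = 4*(-130512/(-88371) + 152753/(-243)) = 4*(-130512*(-1/88371) + 152753*(-1/243)) = 4*(43504/29457 - 152753/243) = 4*(-166261987/265113) = -665047948/265113 ≈ -2508.5)
S - X(559, 70) = -665047948/265113 - 1*1 = -665047948/265113 - 1 = -665313061/265113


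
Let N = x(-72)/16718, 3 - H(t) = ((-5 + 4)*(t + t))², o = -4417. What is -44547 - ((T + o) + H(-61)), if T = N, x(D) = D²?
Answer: -211058983/8359 ≈ -25249.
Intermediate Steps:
H(t) = 3 - 4*t² (H(t) = 3 - ((-5 + 4)*(t + t))² = 3 - (-2*t)² = 3 - 4*t²)
N = 2592/8359 (N = (-72)²/16718 = 5184*(1/16718) = 2592/8359 ≈ 0.31008)
T = 2592/8359 ≈ 0.31008
-44547 - ((T + o) + H(-61)) = -44547 - ((2592/8359 - 4417) + (3 - 4*(-61)²)) = -44547 - (-36919111/8359 + (3 - 4*3721)) = -44547 - (-36919111/8359 + (3 - 14884)) = -44547 - (-36919111/8359 - 14881) = -44547 - 1*(-161309390/8359) = -44547 + 161309390/8359 = -211058983/8359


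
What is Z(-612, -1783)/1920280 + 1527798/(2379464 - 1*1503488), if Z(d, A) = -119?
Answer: 122237320929/70088299720 ≈ 1.7440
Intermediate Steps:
Z(-612, -1783)/1920280 + 1527798/(2379464 - 1*1503488) = -119/1920280 + 1527798/(2379464 - 1*1503488) = -119*1/1920280 + 1527798/(2379464 - 1503488) = -119/1920280 + 1527798/875976 = -119/1920280 + 1527798*(1/875976) = -119/1920280 + 254633/145996 = 122237320929/70088299720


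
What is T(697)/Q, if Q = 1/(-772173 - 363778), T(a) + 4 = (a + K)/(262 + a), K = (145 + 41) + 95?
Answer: 3246547958/959 ≈ 3.3853e+6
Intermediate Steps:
K = 281 (K = 186 + 95 = 281)
T(a) = -4 + (281 + a)/(262 + a) (T(a) = -4 + (a + 281)/(262 + a) = -4 + (281 + a)/(262 + a))
Q = -1/1135951 (Q = 1/(-1135951) = -1/1135951 ≈ -8.8032e-7)
T(697)/Q = ((-767 - 3*697)/(262 + 697))/(-1/1135951) = ((-767 - 2091)/959)*(-1135951) = ((1/959)*(-2858))*(-1135951) = -2858/959*(-1135951) = 3246547958/959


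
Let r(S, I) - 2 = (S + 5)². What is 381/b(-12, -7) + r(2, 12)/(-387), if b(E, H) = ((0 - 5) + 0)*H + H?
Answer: 48673/3612 ≈ 13.475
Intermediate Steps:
r(S, I) = 2 + (5 + S)² (r(S, I) = 2 + (S + 5)² = 2 + (5 + S)²)
b(E, H) = -4*H (b(E, H) = (-5 + 0)*H + H = -5*H + H = -4*H)
381/b(-12, -7) + r(2, 12)/(-387) = 381/((-4*(-7))) + (2 + (5 + 2)²)/(-387) = 381/28 + (2 + 7²)*(-1/387) = 381*(1/28) + (2 + 49)*(-1/387) = 381/28 + 51*(-1/387) = 381/28 - 17/129 = 48673/3612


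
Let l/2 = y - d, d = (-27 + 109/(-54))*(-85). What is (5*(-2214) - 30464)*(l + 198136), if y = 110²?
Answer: -243799471318/27 ≈ -9.0296e+9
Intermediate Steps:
y = 12100
d = 133195/54 (d = (-27 + 109*(-1/54))*(-85) = (-27 - 109/54)*(-85) = -1567/54*(-85) = 133195/54 ≈ 2466.6)
l = 520205/27 (l = 2*(12100 - 1*133195/54) = 2*(12100 - 133195/54) = 2*(520205/54) = 520205/27 ≈ 19267.)
(5*(-2214) - 30464)*(l + 198136) = (5*(-2214) - 30464)*(520205/27 + 198136) = (-11070 - 30464)*(5869877/27) = -41534*5869877/27 = -243799471318/27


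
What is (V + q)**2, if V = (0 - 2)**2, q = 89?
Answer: 8649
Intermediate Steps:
V = 4 (V = (-2)**2 = 4)
(V + q)**2 = (4 + 89)**2 = 93**2 = 8649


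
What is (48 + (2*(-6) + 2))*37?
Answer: 1406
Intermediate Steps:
(48 + (2*(-6) + 2))*37 = (48 + (-12 + 2))*37 = (48 - 10)*37 = 38*37 = 1406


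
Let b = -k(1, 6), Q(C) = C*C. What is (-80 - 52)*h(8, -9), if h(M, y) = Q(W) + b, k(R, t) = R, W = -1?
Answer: 0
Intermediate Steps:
Q(C) = C**2
b = -1 (b = -1*1 = -1)
h(M, y) = 0 (h(M, y) = (-1)**2 - 1 = 1 - 1 = 0)
(-80 - 52)*h(8, -9) = (-80 - 52)*0 = -132*0 = 0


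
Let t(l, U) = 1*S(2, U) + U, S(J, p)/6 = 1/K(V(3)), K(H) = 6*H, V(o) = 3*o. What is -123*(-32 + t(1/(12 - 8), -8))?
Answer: 14719/3 ≈ 4906.3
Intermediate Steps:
S(J, p) = 1/9 (S(J, p) = 6/((6*(3*3))) = 6/((6*9)) = 6/54 = 6*(1/54) = 1/9)
t(l, U) = 1/9 + U (t(l, U) = 1*(1/9) + U = 1/9 + U)
-123*(-32 + t(1/(12 - 8), -8)) = -123*(-32 + (1/9 - 8)) = -123*(-32 - 71/9) = -123*(-359/9) = 14719/3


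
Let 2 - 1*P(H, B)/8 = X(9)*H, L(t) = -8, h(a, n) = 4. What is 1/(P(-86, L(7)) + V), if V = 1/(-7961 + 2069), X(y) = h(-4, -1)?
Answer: 5892/16309055 ≈ 0.00036127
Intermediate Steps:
X(y) = 4
P(H, B) = 16 - 32*H
V = -1/5892 (V = 1/(-5892) = -1/5892 ≈ -0.00016972)
1/(P(-86, L(7)) + V) = 1/((16 - 32*(-86)) - 1/5892) = 1/((16 + 2752) - 1/5892) = 1/(2768 - 1/5892) = 1/(16309055/5892) = 5892/16309055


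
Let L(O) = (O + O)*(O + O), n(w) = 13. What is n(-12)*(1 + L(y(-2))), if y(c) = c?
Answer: 221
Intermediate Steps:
L(O) = 4*O**2 (L(O) = (2*O)*(2*O) = 4*O**2)
n(-12)*(1 + L(y(-2))) = 13*(1 + 4*(-2)**2) = 13*(1 + 4*4) = 13*(1 + 16) = 13*17 = 221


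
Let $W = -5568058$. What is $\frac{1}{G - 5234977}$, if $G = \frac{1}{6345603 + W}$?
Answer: $- \frac{777545}{4070430191464} \approx -1.9102 \cdot 10^{-7}$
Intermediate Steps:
$G = \frac{1}{777545}$ ($G = \frac{1}{6345603 - 5568058} = \frac{1}{777545} \approx 1.2861 \cdot 10^{-6}$)
$\frac{1}{G - 5234977} = \frac{1}{\frac{1}{777545} - 5234977} = \frac{1}{- \frac{4070430191464}{777545}} = - \frac{777545}{4070430191464}$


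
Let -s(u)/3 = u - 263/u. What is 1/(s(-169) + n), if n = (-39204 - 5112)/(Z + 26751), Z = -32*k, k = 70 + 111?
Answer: 3542071/1771803942 ≈ 0.0019991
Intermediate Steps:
k = 181
Z = -5792 (Z = -32*181 = -5792)
s(u) = -3*u + 789/u (s(u) = -3*(u - 263/u) = -3*u + 789/u)
n = -44316/20959 (n = (-39204 - 5112)/(-5792 + 26751) = -44316/20959 ≈ -2.1144)
1/(s(-169) + n) = 1/((-3*(-169) + 789/(-169)) - 44316/20959) = 1/((507 + 789*(-1/169)) - 44316/20959) = 1/((507 - 789/169) - 44316/20959) = 1/(84894/169 - 44316/20959) = 1/(1771803942/3542071) = 3542071/1771803942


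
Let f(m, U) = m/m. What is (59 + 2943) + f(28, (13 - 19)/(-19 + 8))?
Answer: 3003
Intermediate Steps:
f(m, U) = 1
(59 + 2943) + f(28, (13 - 19)/(-19 + 8)) = (59 + 2943) + 1 = 3002 + 1 = 3003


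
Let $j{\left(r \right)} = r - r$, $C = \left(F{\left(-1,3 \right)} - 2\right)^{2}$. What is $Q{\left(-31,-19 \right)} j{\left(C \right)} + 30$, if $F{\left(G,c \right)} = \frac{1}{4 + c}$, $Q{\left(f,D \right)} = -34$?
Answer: $30$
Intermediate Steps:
$C = \frac{169}{49}$ ($C = \left(\frac{1}{4 + 3} - 2\right)^{2} = \left(\frac{1}{7} - 2\right)^{2} = \left(- \frac{13}{7}\right)^{2} = \frac{169}{49} \approx 3.449$)
$j{\left(r \right)} = 0$
$Q{\left(-31,-19 \right)} j{\left(C \right)} + 30 = \left(-34\right) 0 + 30 = 0 + 30 = 30$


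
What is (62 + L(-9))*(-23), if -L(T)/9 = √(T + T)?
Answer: -1426 + 621*I*√2 ≈ -1426.0 + 878.23*I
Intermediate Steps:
L(T) = -9*√2*√T (L(T) = -9*√(T + T) = -9*√2*√T)
(62 + L(-9))*(-23) = (62 - 9*√2*√(-9))*(-23) = (62 - 9*√2*3*I)*(-23) = (62 - 27*I*√2)*(-23) = -1426 + 621*I*√2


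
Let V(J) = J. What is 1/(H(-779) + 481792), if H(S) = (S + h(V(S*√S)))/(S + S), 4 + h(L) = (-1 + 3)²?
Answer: 2/963585 ≈ 2.0756e-6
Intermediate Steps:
h(L) = 0 (h(L) = -4 + (-1 + 3)² = -4 + 2² = -4 + 4 = 0)
H(S) = ½ (H(S) = (S + 0)/(S + S) = S/((2*S)) = S*(1/(2*S)) = ½)
1/(H(-779) + 481792) = 1/(½ + 481792) = 1/(963585/2) = 2/963585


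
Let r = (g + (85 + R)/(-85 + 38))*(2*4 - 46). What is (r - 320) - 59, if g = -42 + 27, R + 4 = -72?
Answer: 9319/47 ≈ 198.28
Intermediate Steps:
R = -76 (R = -4 - 72 = -76)
g = -15
r = 27132/47 (r = (-15 + (85 - 76)/(-85 + 38))*(2*4 - 46) = (-15 + 9/(-47))*(8 - 46) = (-15 + 9*(-1/47))*(-38) = (-15 - 9/47)*(-38) = -714/47*(-38) = 27132/47 ≈ 577.28)
(r - 320) - 59 = (27132/47 - 320) - 59 = 12092/47 - 59 = 9319/47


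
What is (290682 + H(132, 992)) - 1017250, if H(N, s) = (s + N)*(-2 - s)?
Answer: -1843824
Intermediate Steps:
H(N, s) = (-2 - s)*(N + s) (H(N, s) = (N + s)*(-2 - s) = (-2 - s)*(N + s))
(290682 + H(132, 992)) - 1017250 = (290682 + (-1*992² - 2*132 - 2*992 - 1*132*992)) - 1017250 = (290682 + (-1*984064 - 264 - 1984 - 130944)) - 1017250 = (290682 + (-984064 - 264 - 1984 - 130944)) - 1017250 = (290682 - 1117256) - 1017250 = -826574 - 1017250 = -1843824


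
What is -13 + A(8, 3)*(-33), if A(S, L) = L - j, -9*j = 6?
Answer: -134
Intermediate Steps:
j = -⅔ (j = -⅑*6 = -⅔ ≈ -0.66667)
A(S, L) = ⅔ + L (A(S, L) = L - 1*(-⅔) = L + ⅔ = ⅔ + L)
-13 + A(8, 3)*(-33) = -13 + (⅔ + 3)*(-33) = -13 + (11/3)*(-33) = -13 - 121 = -134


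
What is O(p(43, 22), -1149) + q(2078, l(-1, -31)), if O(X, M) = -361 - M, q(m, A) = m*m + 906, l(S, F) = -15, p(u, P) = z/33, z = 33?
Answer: 4319778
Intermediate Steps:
p(u, P) = 1 (p(u, P) = 33/33 = 33*(1/33) = 1)
q(m, A) = 906 + m² (q(m, A) = m² + 906 = 906 + m²)
O(p(43, 22), -1149) + q(2078, l(-1, -31)) = (-361 - 1*(-1149)) + (906 + 2078²) = (-361 + 1149) + (906 + 4318084) = 788 + 4318990 = 4319778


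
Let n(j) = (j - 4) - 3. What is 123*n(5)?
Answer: -246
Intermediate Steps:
n(j) = -7 + j (n(j) = (-4 + j) - 3 = -7 + j)
123*n(5) = 123*(-7 + 5) = 123*(-2) = -246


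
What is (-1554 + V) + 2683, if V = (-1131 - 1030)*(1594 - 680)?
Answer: -1974025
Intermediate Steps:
V = -1975154 (V = -2161*914 = -1975154)
(-1554 + V) + 2683 = (-1554 - 1975154) + 2683 = -1976708 + 2683 = -1974025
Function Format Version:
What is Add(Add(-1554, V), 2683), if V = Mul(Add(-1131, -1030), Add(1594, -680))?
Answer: -1974025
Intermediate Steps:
V = -1975154 (V = Mul(-2161, 914) = -1975154)
Add(Add(-1554, V), 2683) = Add(Add(-1554, -1975154), 2683) = Add(-1976708, 2683) = -1974025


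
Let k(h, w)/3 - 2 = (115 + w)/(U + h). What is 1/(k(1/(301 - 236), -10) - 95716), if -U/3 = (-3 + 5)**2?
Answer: -779/74578565 ≈ -1.0445e-5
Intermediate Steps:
U = -12 (U = -3*(-3 + 5)**2 = -3*2**2 = -3*4 = -12)
k(h, w) = 6 + 3*(115 + w)/(-12 + h) (k(h, w) = 6 + 3*((115 + w)/(-12 + h)) = 6 + 3*(115 + w)/(-12 + h))
1/(k(1/(301 - 236), -10) - 95716) = 1/(3*(91 - 10 + 2/(301 - 236))/(-12 + 1/(301 - 236)) - 95716) = 1/(3*(91 - 10 + 2/65)/(-12 + 1/65) - 95716) = 1/(3*(91 - 10 + 2*(1/65))/(-12 + 1/65) - 95716) = 1/(3*(91 - 10 + 2/65)/(-779/65) - 95716) = 1/(3*(-65/779)*(5267/65) - 95716) = 1/(-15801/779 - 95716) = 1/(-74578565/779) = -779/74578565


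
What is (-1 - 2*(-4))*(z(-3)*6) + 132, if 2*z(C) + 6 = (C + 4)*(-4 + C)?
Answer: -141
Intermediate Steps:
z(C) = -3 + (-4 + C)*(4 + C)/2 (z(C) = -3 + ((C + 4)*(-4 + C))/2 = -3 + ((4 + C)*(-4 + C))/2 = -3 + ((-4 + C)*(4 + C))/2 = -3 + (-4 + C)*(4 + C)/2)
(-1 - 2*(-4))*(z(-3)*6) + 132 = (-1 - 2*(-4))*((-11 + (½)*(-3)²)*6) + 132 = (-1 + 8)*((-11 + (½)*9)*6) + 132 = 7*((-11 + 9/2)*6) + 132 = 7*(-13/2*6) + 132 = 7*(-39) + 132 = -273 + 132 = -141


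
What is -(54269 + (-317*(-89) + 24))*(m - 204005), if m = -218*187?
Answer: 20195076126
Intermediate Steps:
m = -40766
-(54269 + (-317*(-89) + 24))*(m - 204005) = -(54269 + (-317*(-89) + 24))*(-40766 - 204005) = -(54269 + (28213 + 24))*(-244771) = -(54269 + 28237)*(-244771) = -82506*(-244771) = -1*(-20195076126) = 20195076126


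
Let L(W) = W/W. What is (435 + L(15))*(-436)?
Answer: -190096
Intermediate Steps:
L(W) = 1
(435 + L(15))*(-436) = (435 + 1)*(-436) = 436*(-436) = -190096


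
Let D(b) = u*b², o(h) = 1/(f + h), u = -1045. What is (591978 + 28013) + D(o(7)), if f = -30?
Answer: 327974194/529 ≈ 6.1999e+5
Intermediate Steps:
o(h) = 1/(-30 + h)
D(b) = -1045*b²
(591978 + 28013) + D(o(7)) = (591978 + 28013) - 1045/(-30 + 7)² = 619991 - 1045*(1/(-23))² = 619991 - 1045*(-1/23)² = 619991 - 1045*1/529 = 619991 - 1045/529 = 327974194/529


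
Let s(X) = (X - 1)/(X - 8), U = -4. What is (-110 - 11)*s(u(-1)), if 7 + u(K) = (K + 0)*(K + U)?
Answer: -363/10 ≈ -36.300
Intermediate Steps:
u(K) = -7 + K*(-4 + K) (u(K) = -7 + (K + 0)*(K - 4) = -7 + K*(-4 + K))
s(X) = (-1 + X)/(-8 + X)
(-110 - 11)*s(u(-1)) = (-110 - 11)*((-1 + (-7 + (-1)**2 - 4*(-1)))/(-8 + (-7 + (-1)**2 - 4*(-1)))) = -121*(-1 + (-7 + 1 + 4))/(-8 + (-7 + 1 + 4)) = -121*(-1 - 2)/(-8 - 2) = -121*(-3)/(-10) = -(-121)*(-3)/10 = -121*3/10 = -363/10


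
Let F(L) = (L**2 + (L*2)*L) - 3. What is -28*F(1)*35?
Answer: 0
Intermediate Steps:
F(L) = -3 + 3*L**2 (F(L) = (L**2 + (2*L)*L) - 3 = (L**2 + 2*L**2) - 3 = 3*L**2 - 3 = -3 + 3*L**2)
-28*F(1)*35 = -28*(-3 + 3*1**2)*35 = -28*(-3 + 3*1)*35 = -28*(-3 + 3)*35 = -28*0*35 = 0*35 = 0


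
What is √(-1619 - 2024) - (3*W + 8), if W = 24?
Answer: -80 + I*√3643 ≈ -80.0 + 60.357*I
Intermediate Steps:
√(-1619 - 2024) - (3*W + 8) = √(-1619 - 2024) - (3*24 + 8) = √(-3643) - (72 + 8) = I*√3643 - 1*80 = I*√3643 - 80 = -80 + I*√3643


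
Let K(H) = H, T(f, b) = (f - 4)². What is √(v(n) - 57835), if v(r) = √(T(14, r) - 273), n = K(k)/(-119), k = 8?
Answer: √(-57835 + I*√173) ≈ 0.027 + 240.49*I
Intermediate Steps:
T(f, b) = (-4 + f)²
n = -8/119 (n = 8/(-119) = 8*(-1/119) = -8/119 ≈ -0.067227)
v(r) = I*√173 (v(r) = √((-4 + 14)² - 273) = √(10² - 273) = √(100 - 273) = √(-173) = I*√173)
√(v(n) - 57835) = √(I*√173 - 57835) = √(-57835 + I*√173)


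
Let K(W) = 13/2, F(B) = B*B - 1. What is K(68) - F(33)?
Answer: -2163/2 ≈ -1081.5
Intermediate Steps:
F(B) = -1 + B² (F(B) = B² - 1 = -1 + B²)
K(W) = 13/2 (K(W) = 13*(½) = 13/2)
K(68) - F(33) = 13/2 - (-1 + 33²) = 13/2 - (-1 + 1089) = 13/2 - 1*1088 = 13/2 - 1088 = -2163/2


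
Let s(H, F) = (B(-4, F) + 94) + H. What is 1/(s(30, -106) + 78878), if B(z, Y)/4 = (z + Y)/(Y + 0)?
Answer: 53/4187326 ≈ 1.2657e-5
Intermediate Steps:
B(z, Y) = 4*(Y + z)/Y (B(z, Y) = 4*((z + Y)/(Y + 0)) = 4*((Y + z)/Y) = 4*(Y + z)/Y)
s(H, F) = 98 + H - 16/F (s(H, F) = ((4 + 4*(-4)/F) + 94) + H = ((4 - 16/F) + 94) + H = (98 - 16/F) + H = 98 + H - 16/F)
1/(s(30, -106) + 78878) = 1/((98 + 30 - 16/(-106)) + 78878) = 1/((98 + 30 - 16*(-1/106)) + 78878) = 1/((98 + 30 + 8/53) + 78878) = 1/(6792/53 + 78878) = 1/(4187326/53) = 53/4187326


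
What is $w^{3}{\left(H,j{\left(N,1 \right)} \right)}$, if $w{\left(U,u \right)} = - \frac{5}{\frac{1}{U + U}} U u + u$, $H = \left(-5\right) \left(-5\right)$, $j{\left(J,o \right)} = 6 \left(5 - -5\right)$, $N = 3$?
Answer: $-52709066549784000$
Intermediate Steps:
$j{\left(J,o \right)} = 60$ ($j{\left(J,o \right)} = 6 \left(5 + 5\right) = 6 \cdot 10 = 60$)
$H = 25$
$w{\left(U,u \right)} = u - 10 u U^{2}$ ($w{\left(U,u \right)} = - \frac{5}{\frac{1}{2 U}} U u + u = - \frac{5}{\frac{1}{2} \frac{1}{U}} U u + u = - 5 \cdot 2 U U u + u = - 10 U U u + u = - 10 U^{2} u + u = - 10 u U^{2} + u = u - 10 u U^{2}$)
$w^{3}{\left(H,j{\left(N,1 \right)} \right)} = \left(60 \left(1 - 10 \cdot 25^{2}\right)\right)^{3} = \left(60 \left(1 - 6250\right)\right)^{3} = \left(60 \left(-6249\right)\right)^{3} = \left(-374940\right)^{3} = -52709066549784000$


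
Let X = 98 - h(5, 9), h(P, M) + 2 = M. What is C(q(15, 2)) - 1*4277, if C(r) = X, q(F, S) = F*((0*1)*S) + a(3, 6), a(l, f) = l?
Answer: -4186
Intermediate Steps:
q(F, S) = 3 (q(F, S) = F*((0*1)*S) + 3 = F*(0*S) + 3 = F*0 + 3 = 0 + 3 = 3)
h(P, M) = -2 + M
X = 91 (X = 98 - (-2 + 9) = 98 - 1*7 = 98 - 7 = 91)
C(r) = 91
C(q(15, 2)) - 1*4277 = 91 - 1*4277 = 91 - 4277 = -4186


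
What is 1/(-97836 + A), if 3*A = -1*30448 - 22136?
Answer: -1/115364 ≈ -8.6682e-6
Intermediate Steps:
A = -17528 (A = (-1*30448 - 22136)/3 = (-30448 - 22136)/3 = (1/3)*(-52584) = -17528)
1/(-97836 + A) = 1/(-97836 - 17528) = 1/(-115364) = -1/115364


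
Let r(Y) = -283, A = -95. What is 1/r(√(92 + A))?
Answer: -1/283 ≈ -0.0035336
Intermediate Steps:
1/r(√(92 + A)) = 1/(-283) = -1/283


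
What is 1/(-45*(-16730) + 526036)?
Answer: 1/1278886 ≈ 7.8193e-7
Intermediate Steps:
1/(-45*(-16730) + 526036) = 1/(752850 + 526036) = 1/1278886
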